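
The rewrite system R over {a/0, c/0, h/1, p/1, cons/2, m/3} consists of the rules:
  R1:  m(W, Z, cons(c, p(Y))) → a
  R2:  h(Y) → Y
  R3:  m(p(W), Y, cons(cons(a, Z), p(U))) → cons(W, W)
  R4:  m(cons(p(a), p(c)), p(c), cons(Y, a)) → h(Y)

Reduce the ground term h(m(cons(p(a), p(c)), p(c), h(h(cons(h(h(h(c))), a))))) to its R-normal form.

c

1. h(m(cons(p(a), p(c)), p(c), h(h(cons(h(h(h(c))), a)))))  →  m(cons(p(a), p(c)), p(c), h(h(cons(h(h(h(c))), a))))   [R2 at ε]
2. m(cons(p(a), p(c)), p(c), h(h(cons(h(h(h(c))), a))))  →  m(cons(p(a), p(c)), p(c), h(cons(h(h(h(c))), a)))   [R2 at 3]
3. m(cons(p(a), p(c)), p(c), h(cons(h(h(h(c))), a)))  →  m(cons(p(a), p(c)), p(c), cons(h(h(h(c))), a))   [R2 at 3]
4. m(cons(p(a), p(c)), p(c), cons(h(h(h(c))), a))  →  h(h(h(h(c))))   [R4 at ε]
5. h(h(h(h(c))))  →  h(h(h(c)))   [R2 at ε]
6. h(h(h(c)))  →  h(h(c))   [R2 at ε]
7. h(h(c))  →  h(c)   [R2 at ε]
8. h(c)  →  c   [R2 at ε]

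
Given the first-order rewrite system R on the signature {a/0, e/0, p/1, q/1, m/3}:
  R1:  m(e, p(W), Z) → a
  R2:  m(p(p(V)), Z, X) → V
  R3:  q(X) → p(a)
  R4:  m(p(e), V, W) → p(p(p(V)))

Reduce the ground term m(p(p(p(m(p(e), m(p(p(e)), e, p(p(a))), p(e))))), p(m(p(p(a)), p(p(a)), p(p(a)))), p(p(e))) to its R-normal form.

1. m(p(p(p(m(p(e), m(p(p(e)), e, p(p(a))), p(e))))), p(m(p(p(a)), p(p(a)), p(p(a)))), p(p(e)))  →  p(m(p(e), m(p(p(e)), e, p(p(a))), p(e)))   [R2 at ε]
2. p(m(p(e), m(p(p(e)), e, p(p(a))), p(e)))  →  p(p(p(p(m(p(p(e)), e, p(p(a)))))))   [R4 at 1]
3. p(p(p(p(m(p(p(e)), e, p(p(a)))))))  →  p(p(p(p(e))))   [R2 at 1.1.1.1]

p(p(p(p(e))))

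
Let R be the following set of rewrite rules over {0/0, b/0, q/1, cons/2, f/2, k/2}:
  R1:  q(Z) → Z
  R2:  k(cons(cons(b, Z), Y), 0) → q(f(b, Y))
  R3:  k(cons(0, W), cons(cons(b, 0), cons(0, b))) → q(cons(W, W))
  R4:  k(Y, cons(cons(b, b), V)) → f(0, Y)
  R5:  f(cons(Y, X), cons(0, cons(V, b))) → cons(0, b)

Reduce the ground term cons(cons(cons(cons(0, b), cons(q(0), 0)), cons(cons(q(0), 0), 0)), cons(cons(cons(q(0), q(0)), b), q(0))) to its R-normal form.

cons(cons(cons(cons(0, b), cons(0, 0)), cons(cons(0, 0), 0)), cons(cons(cons(0, 0), b), 0))

1. cons(cons(cons(cons(0, b), cons(q(0), 0)), cons(cons(q(0), 0), 0)), cons(cons(cons(q(0), q(0)), b), q(0)))  →  cons(cons(cons(cons(0, b), cons(0, 0)), cons(cons(q(0), 0), 0)), cons(cons(cons(q(0), q(0)), b), q(0)))   [R1 at 1.1.2.1]
2. cons(cons(cons(cons(0, b), cons(0, 0)), cons(cons(q(0), 0), 0)), cons(cons(cons(q(0), q(0)), b), q(0)))  →  cons(cons(cons(cons(0, b), cons(0, 0)), cons(cons(0, 0), 0)), cons(cons(cons(q(0), q(0)), b), q(0)))   [R1 at 1.2.1.1]
3. cons(cons(cons(cons(0, b), cons(0, 0)), cons(cons(0, 0), 0)), cons(cons(cons(q(0), q(0)), b), q(0)))  →  cons(cons(cons(cons(0, b), cons(0, 0)), cons(cons(0, 0), 0)), cons(cons(cons(0, q(0)), b), q(0)))   [R1 at 2.1.1.1]
4. cons(cons(cons(cons(0, b), cons(0, 0)), cons(cons(0, 0), 0)), cons(cons(cons(0, q(0)), b), q(0)))  →  cons(cons(cons(cons(0, b), cons(0, 0)), cons(cons(0, 0), 0)), cons(cons(cons(0, 0), b), q(0)))   [R1 at 2.1.1.2]
5. cons(cons(cons(cons(0, b), cons(0, 0)), cons(cons(0, 0), 0)), cons(cons(cons(0, 0), b), q(0)))  →  cons(cons(cons(cons(0, b), cons(0, 0)), cons(cons(0, 0), 0)), cons(cons(cons(0, 0), b), 0))   [R1 at 2.2]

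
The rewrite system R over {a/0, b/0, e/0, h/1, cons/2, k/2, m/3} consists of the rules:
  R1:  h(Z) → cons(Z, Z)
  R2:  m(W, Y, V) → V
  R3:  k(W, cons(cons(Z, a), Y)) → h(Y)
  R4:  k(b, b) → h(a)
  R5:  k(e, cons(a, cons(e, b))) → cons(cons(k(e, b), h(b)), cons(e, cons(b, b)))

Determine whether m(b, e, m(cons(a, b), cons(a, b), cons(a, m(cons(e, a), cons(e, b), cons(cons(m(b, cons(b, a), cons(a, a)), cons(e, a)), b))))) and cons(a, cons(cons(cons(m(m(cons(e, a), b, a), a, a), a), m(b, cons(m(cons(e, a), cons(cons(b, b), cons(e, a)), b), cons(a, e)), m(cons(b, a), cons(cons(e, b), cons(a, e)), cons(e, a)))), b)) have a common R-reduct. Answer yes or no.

Reduce t₁ = m(b, e, m(cons(a, b), cons(a, b), cons(a, m(cons(e, a), cons(e, b), cons(cons(m(b, cons(b, a), cons(a, a)), cons(e, a)), b))))):
1. m(b, e, m(cons(a, b), cons(a, b), cons(a, m(cons(e, a), cons(e, b), cons(cons(m(b, cons(b, a), cons(a, a)), cons(e, a)), b)))))  →  m(cons(a, b), cons(a, b), cons(a, m(cons(e, a), cons(e, b), cons(cons(m(b, cons(b, a), cons(a, a)), cons(e, a)), b))))   [R2 at ε]
2. m(cons(a, b), cons(a, b), cons(a, m(cons(e, a), cons(e, b), cons(cons(m(b, cons(b, a), cons(a, a)), cons(e, a)), b))))  →  cons(a, m(cons(e, a), cons(e, b), cons(cons(m(b, cons(b, a), cons(a, a)), cons(e, a)), b)))   [R2 at ε]
3. cons(a, m(cons(e, a), cons(e, b), cons(cons(m(b, cons(b, a), cons(a, a)), cons(e, a)), b)))  →  cons(a, cons(cons(m(b, cons(b, a), cons(a, a)), cons(e, a)), b))   [R2 at 2]
4. cons(a, cons(cons(m(b, cons(b, a), cons(a, a)), cons(e, a)), b))  →  cons(a, cons(cons(cons(a, a), cons(e, a)), b))   [R2 at 2.1.1]

Reduce t₂ = cons(a, cons(cons(cons(m(m(cons(e, a), b, a), a, a), a), m(b, cons(m(cons(e, a), cons(cons(b, b), cons(e, a)), b), cons(a, e)), m(cons(b, a), cons(cons(e, b), cons(a, e)), cons(e, a)))), b)):
1. cons(a, cons(cons(cons(m(m(cons(e, a), b, a), a, a), a), m(b, cons(m(cons(e, a), cons(cons(b, b), cons(e, a)), b), cons(a, e)), m(cons(b, a), cons(cons(e, b), cons(a, e)), cons(e, a)))), b))  →  cons(a, cons(cons(cons(a, a), m(b, cons(m(cons(e, a), cons(cons(b, b), cons(e, a)), b), cons(a, e)), m(cons(b, a), cons(cons(e, b), cons(a, e)), cons(e, a)))), b))   [R2 at 2.1.1.1]
2. cons(a, cons(cons(cons(a, a), m(b, cons(m(cons(e, a), cons(cons(b, b), cons(e, a)), b), cons(a, e)), m(cons(b, a), cons(cons(e, b), cons(a, e)), cons(e, a)))), b))  →  cons(a, cons(cons(cons(a, a), m(cons(b, a), cons(cons(e, b), cons(a, e)), cons(e, a))), b))   [R2 at 2.1.2]
3. cons(a, cons(cons(cons(a, a), m(cons(b, a), cons(cons(e, b), cons(a, e)), cons(e, a))), b))  →  cons(a, cons(cons(cons(a, a), cons(e, a)), b))   [R2 at 2.1.2]

yes — NF(t₁) = cons(a, cons(cons(cons(a, a), cons(e, a)), b)), NF(t₂) = cons(a, cons(cons(cons(a, a), cons(e, a)), b))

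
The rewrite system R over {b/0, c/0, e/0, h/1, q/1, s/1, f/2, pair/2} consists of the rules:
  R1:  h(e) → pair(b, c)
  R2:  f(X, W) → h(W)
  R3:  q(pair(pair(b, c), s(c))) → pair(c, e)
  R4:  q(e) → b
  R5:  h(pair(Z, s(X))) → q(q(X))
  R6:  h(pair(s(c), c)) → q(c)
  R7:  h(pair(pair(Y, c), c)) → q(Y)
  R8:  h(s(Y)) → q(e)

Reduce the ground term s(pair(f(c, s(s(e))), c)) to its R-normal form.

1. s(pair(f(c, s(s(e))), c))  →  s(pair(h(s(s(e))), c))   [R2 at 1.1]
2. s(pair(h(s(s(e))), c))  →  s(pair(q(e), c))   [R8 at 1.1]
3. s(pair(q(e), c))  →  s(pair(b, c))   [R4 at 1.1]

s(pair(b, c))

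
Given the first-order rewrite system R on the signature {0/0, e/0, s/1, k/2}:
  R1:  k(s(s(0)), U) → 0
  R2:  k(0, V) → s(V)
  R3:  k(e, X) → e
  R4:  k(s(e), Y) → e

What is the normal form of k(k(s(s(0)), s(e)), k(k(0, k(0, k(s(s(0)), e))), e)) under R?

1. k(k(s(s(0)), s(e)), k(k(0, k(0, k(s(s(0)), e))), e))  →  k(0, k(k(0, k(0, k(s(s(0)), e))), e))   [R1 at 1]
2. k(0, k(k(0, k(0, k(s(s(0)), e))), e))  →  s(k(k(0, k(0, k(s(s(0)), e))), e))   [R2 at ε]
3. s(k(k(0, k(0, k(s(s(0)), e))), e))  →  s(k(s(k(0, k(s(s(0)), e))), e))   [R2 at 1.1]
4. s(k(s(k(0, k(s(s(0)), e))), e))  →  s(k(s(s(k(s(s(0)), e))), e))   [R2 at 1.1.1]
5. s(k(s(s(k(s(s(0)), e))), e))  →  s(k(s(s(0)), e))   [R1 at 1.1.1.1]
6. s(k(s(s(0)), e))  →  s(0)   [R1 at 1]

s(0)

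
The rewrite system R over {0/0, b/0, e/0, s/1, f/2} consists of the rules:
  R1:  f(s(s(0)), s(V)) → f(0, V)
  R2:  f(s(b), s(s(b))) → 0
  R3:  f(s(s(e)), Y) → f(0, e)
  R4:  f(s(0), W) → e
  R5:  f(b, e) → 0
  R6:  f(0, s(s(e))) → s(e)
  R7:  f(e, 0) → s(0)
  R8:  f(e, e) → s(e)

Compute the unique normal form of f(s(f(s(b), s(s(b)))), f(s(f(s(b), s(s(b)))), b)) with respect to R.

1. f(s(f(s(b), s(s(b)))), f(s(f(s(b), s(s(b)))), b))  →  f(s(0), f(s(f(s(b), s(s(b)))), b))   [R2 at 1.1]
2. f(s(0), f(s(f(s(b), s(s(b)))), b))  →  e   [R4 at ε]

e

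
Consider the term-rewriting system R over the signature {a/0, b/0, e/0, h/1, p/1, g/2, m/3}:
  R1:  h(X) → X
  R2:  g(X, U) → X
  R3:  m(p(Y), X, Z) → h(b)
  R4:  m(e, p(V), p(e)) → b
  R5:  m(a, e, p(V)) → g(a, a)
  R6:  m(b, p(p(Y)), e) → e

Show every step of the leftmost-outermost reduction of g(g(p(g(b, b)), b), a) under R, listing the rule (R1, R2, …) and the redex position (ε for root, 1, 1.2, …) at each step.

1. g(g(p(g(b, b)), b), a)  →  g(p(g(b, b)), b)   [R2 at ε]
2. g(p(g(b, b)), b)  →  p(g(b, b))   [R2 at ε]
3. p(g(b, b))  →  p(b)   [R2 at 1]

p(b)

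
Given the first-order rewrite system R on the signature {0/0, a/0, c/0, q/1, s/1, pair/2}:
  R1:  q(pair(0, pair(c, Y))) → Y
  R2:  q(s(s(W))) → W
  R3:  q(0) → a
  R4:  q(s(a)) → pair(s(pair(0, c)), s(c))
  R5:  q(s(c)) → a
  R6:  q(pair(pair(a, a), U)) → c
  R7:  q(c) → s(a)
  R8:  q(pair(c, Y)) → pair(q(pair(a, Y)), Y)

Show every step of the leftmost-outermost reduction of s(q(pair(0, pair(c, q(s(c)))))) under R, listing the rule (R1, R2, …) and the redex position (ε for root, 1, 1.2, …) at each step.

1. s(q(pair(0, pair(c, q(s(c))))))  →  s(q(s(c)))   [R1 at 1]
2. s(q(s(c)))  →  s(a)   [R5 at 1]

s(a)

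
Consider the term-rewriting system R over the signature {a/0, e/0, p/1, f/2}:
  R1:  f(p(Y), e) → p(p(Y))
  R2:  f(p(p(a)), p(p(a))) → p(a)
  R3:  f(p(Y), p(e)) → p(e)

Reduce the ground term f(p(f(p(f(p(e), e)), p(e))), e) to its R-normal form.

1. f(p(f(p(f(p(e), e)), p(e))), e)  →  p(p(f(p(f(p(e), e)), p(e))))   [R1 at ε]
2. p(p(f(p(f(p(e), e)), p(e))))  →  p(p(p(e)))   [R3 at 1.1]

p(p(p(e)))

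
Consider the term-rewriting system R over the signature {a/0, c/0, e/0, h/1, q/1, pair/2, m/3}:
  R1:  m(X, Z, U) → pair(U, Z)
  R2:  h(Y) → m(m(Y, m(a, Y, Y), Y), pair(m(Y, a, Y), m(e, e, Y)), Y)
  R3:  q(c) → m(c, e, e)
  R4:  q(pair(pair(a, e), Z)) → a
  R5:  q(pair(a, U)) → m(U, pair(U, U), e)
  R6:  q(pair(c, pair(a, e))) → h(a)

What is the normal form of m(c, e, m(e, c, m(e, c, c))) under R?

pair(pair(pair(c, c), c), e)

1. m(c, e, m(e, c, m(e, c, c)))  →  pair(m(e, c, m(e, c, c)), e)   [R1 at ε]
2. pair(m(e, c, m(e, c, c)), e)  →  pair(pair(m(e, c, c), c), e)   [R1 at 1]
3. pair(pair(m(e, c, c), c), e)  →  pair(pair(pair(c, c), c), e)   [R1 at 1.1]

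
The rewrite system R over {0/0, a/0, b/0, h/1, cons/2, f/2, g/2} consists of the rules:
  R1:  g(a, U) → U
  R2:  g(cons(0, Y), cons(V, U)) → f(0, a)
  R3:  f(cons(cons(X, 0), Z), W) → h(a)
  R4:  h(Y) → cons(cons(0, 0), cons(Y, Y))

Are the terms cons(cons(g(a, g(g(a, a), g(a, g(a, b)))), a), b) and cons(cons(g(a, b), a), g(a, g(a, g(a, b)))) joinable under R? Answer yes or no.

yes — NF(t₁) = cons(cons(b, a), b), NF(t₂) = cons(cons(b, a), b)

Reduce t₁ = cons(cons(g(a, g(g(a, a), g(a, g(a, b)))), a), b):
1. cons(cons(g(a, g(g(a, a), g(a, g(a, b)))), a), b)  →  cons(cons(g(g(a, a), g(a, g(a, b))), a), b)   [R1 at 1.1]
2. cons(cons(g(g(a, a), g(a, g(a, b))), a), b)  →  cons(cons(g(a, g(a, g(a, b))), a), b)   [R1 at 1.1.1]
3. cons(cons(g(a, g(a, g(a, b))), a), b)  →  cons(cons(g(a, g(a, b)), a), b)   [R1 at 1.1]
4. cons(cons(g(a, g(a, b)), a), b)  →  cons(cons(g(a, b), a), b)   [R1 at 1.1]
5. cons(cons(g(a, b), a), b)  →  cons(cons(b, a), b)   [R1 at 1.1]

Reduce t₂ = cons(cons(g(a, b), a), g(a, g(a, g(a, b)))):
1. cons(cons(g(a, b), a), g(a, g(a, g(a, b))))  →  cons(cons(b, a), g(a, g(a, g(a, b))))   [R1 at 1.1]
2. cons(cons(b, a), g(a, g(a, g(a, b))))  →  cons(cons(b, a), g(a, g(a, b)))   [R1 at 2]
3. cons(cons(b, a), g(a, g(a, b)))  →  cons(cons(b, a), g(a, b))   [R1 at 2]
4. cons(cons(b, a), g(a, b))  →  cons(cons(b, a), b)   [R1 at 2]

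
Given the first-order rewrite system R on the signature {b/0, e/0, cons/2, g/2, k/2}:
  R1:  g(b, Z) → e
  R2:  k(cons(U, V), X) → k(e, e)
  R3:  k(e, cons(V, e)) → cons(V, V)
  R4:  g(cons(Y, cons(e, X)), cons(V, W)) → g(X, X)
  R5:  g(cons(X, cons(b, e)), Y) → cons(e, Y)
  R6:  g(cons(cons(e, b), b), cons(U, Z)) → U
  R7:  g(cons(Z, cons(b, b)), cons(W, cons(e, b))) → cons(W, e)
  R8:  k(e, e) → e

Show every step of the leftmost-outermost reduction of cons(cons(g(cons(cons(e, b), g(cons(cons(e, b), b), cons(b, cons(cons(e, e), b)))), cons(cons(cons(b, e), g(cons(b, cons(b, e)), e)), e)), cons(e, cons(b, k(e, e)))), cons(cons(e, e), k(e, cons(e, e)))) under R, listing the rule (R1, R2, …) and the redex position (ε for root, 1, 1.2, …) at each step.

1. cons(cons(g(cons(cons(e, b), g(cons(cons(e, b), b), cons(b, cons(cons(e, e), b)))), cons(cons(cons(b, e), g(cons(b, cons(b, e)), e)), e)), cons(e, cons(b, k(e, e)))), cons(cons(e, e), k(e, cons(e, e))))  →  cons(cons(g(cons(cons(e, b), b), cons(cons(cons(b, e), g(cons(b, cons(b, e)), e)), e)), cons(e, cons(b, k(e, e)))), cons(cons(e, e), k(e, cons(e, e))))   [R6 at 1.1.1.2]
2. cons(cons(g(cons(cons(e, b), b), cons(cons(cons(b, e), g(cons(b, cons(b, e)), e)), e)), cons(e, cons(b, k(e, e)))), cons(cons(e, e), k(e, cons(e, e))))  →  cons(cons(cons(cons(b, e), g(cons(b, cons(b, e)), e)), cons(e, cons(b, k(e, e)))), cons(cons(e, e), k(e, cons(e, e))))   [R6 at 1.1]
3. cons(cons(cons(cons(b, e), g(cons(b, cons(b, e)), e)), cons(e, cons(b, k(e, e)))), cons(cons(e, e), k(e, cons(e, e))))  →  cons(cons(cons(cons(b, e), cons(e, e)), cons(e, cons(b, k(e, e)))), cons(cons(e, e), k(e, cons(e, e))))   [R5 at 1.1.2]
4. cons(cons(cons(cons(b, e), cons(e, e)), cons(e, cons(b, k(e, e)))), cons(cons(e, e), k(e, cons(e, e))))  →  cons(cons(cons(cons(b, e), cons(e, e)), cons(e, cons(b, e))), cons(cons(e, e), k(e, cons(e, e))))   [R8 at 1.2.2.2]
5. cons(cons(cons(cons(b, e), cons(e, e)), cons(e, cons(b, e))), cons(cons(e, e), k(e, cons(e, e))))  →  cons(cons(cons(cons(b, e), cons(e, e)), cons(e, cons(b, e))), cons(cons(e, e), cons(e, e)))   [R3 at 2.2]

cons(cons(cons(cons(b, e), cons(e, e)), cons(e, cons(b, e))), cons(cons(e, e), cons(e, e)))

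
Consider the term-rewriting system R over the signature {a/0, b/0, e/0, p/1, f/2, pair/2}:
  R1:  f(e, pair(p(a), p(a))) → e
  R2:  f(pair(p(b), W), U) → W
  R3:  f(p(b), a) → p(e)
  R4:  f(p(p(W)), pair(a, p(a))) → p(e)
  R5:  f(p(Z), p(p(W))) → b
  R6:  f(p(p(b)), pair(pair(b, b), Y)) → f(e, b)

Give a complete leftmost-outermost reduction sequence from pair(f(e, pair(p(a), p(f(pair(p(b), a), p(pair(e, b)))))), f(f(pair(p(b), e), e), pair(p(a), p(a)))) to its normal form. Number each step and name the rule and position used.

pair(e, e)

1. pair(f(e, pair(p(a), p(f(pair(p(b), a), p(pair(e, b)))))), f(f(pair(p(b), e), e), pair(p(a), p(a))))  →  pair(f(e, pair(p(a), p(a))), f(f(pair(p(b), e), e), pair(p(a), p(a))))   [R2 at 1.2.2.1]
2. pair(f(e, pair(p(a), p(a))), f(f(pair(p(b), e), e), pair(p(a), p(a))))  →  pair(e, f(f(pair(p(b), e), e), pair(p(a), p(a))))   [R1 at 1]
3. pair(e, f(f(pair(p(b), e), e), pair(p(a), p(a))))  →  pair(e, f(e, pair(p(a), p(a))))   [R2 at 2.1]
4. pair(e, f(e, pair(p(a), p(a))))  →  pair(e, e)   [R1 at 2]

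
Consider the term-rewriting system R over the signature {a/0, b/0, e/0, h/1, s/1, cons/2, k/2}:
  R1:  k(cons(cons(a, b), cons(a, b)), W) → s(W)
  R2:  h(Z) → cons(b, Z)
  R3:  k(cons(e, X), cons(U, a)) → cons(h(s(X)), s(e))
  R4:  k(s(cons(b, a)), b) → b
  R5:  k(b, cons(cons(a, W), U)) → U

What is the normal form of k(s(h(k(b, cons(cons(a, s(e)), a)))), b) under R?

1. k(s(h(k(b, cons(cons(a, s(e)), a)))), b)  →  k(s(cons(b, k(b, cons(cons(a, s(e)), a)))), b)   [R2 at 1.1]
2. k(s(cons(b, k(b, cons(cons(a, s(e)), a)))), b)  →  k(s(cons(b, a)), b)   [R5 at 1.1.2]
3. k(s(cons(b, a)), b)  →  b   [R4 at ε]

b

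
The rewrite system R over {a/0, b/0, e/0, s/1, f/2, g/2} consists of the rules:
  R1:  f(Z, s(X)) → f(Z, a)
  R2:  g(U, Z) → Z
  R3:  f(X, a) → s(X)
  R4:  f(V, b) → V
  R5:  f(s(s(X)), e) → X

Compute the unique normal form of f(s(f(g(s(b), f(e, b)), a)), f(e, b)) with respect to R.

1. f(s(f(g(s(b), f(e, b)), a)), f(e, b))  →  f(s(s(g(s(b), f(e, b)))), f(e, b))   [R3 at 1.1]
2. f(s(s(g(s(b), f(e, b)))), f(e, b))  →  f(s(s(f(e, b))), f(e, b))   [R2 at 1.1.1]
3. f(s(s(f(e, b))), f(e, b))  →  f(s(s(e)), f(e, b))   [R4 at 1.1.1]
4. f(s(s(e)), f(e, b))  →  f(s(s(e)), e)   [R4 at 2]
5. f(s(s(e)), e)  →  e   [R5 at ε]

e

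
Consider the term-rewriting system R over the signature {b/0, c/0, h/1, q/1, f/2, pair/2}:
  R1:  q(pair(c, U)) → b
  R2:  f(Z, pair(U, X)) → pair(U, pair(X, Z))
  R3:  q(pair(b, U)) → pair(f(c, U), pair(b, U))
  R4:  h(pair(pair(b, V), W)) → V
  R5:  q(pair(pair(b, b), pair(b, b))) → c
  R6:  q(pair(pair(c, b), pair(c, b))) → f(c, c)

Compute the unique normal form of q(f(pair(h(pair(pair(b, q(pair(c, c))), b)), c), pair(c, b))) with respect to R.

1. q(f(pair(h(pair(pair(b, q(pair(c, c))), b)), c), pair(c, b)))  →  q(pair(c, pair(b, pair(h(pair(pair(b, q(pair(c, c))), b)), c))))   [R2 at 1]
2. q(pair(c, pair(b, pair(h(pair(pair(b, q(pair(c, c))), b)), c))))  →  b   [R1 at ε]

b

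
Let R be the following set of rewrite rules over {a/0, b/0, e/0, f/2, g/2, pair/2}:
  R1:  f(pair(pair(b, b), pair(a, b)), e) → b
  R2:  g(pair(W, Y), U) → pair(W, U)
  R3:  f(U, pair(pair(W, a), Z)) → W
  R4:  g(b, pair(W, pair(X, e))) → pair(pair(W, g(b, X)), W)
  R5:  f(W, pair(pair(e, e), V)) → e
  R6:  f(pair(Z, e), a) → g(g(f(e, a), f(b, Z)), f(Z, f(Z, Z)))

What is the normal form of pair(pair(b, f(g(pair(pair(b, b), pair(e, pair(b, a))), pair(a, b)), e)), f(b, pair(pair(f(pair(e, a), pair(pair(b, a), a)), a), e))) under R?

1. pair(pair(b, f(g(pair(pair(b, b), pair(e, pair(b, a))), pair(a, b)), e)), f(b, pair(pair(f(pair(e, a), pair(pair(b, a), a)), a), e)))  →  pair(pair(b, f(pair(pair(b, b), pair(a, b)), e)), f(b, pair(pair(f(pair(e, a), pair(pair(b, a), a)), a), e)))   [R2 at 1.2.1]
2. pair(pair(b, f(pair(pair(b, b), pair(a, b)), e)), f(b, pair(pair(f(pair(e, a), pair(pair(b, a), a)), a), e)))  →  pair(pair(b, b), f(b, pair(pair(f(pair(e, a), pair(pair(b, a), a)), a), e)))   [R1 at 1.2]
3. pair(pair(b, b), f(b, pair(pair(f(pair(e, a), pair(pair(b, a), a)), a), e)))  →  pair(pair(b, b), f(pair(e, a), pair(pair(b, a), a)))   [R3 at 2]
4. pair(pair(b, b), f(pair(e, a), pair(pair(b, a), a)))  →  pair(pair(b, b), b)   [R3 at 2]

pair(pair(b, b), b)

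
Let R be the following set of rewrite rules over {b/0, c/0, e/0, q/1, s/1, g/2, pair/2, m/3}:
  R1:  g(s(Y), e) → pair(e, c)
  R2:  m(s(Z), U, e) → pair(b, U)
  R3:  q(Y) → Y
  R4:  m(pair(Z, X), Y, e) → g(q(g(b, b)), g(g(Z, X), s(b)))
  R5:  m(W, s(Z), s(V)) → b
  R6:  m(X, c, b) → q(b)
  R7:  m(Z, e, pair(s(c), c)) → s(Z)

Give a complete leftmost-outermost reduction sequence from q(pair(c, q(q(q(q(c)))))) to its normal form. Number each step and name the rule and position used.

1. q(pair(c, q(q(q(q(c))))))  →  pair(c, q(q(q(q(c)))))   [R3 at ε]
2. pair(c, q(q(q(q(c)))))  →  pair(c, q(q(q(c))))   [R3 at 2]
3. pair(c, q(q(q(c))))  →  pair(c, q(q(c)))   [R3 at 2]
4. pair(c, q(q(c)))  →  pair(c, q(c))   [R3 at 2]
5. pair(c, q(c))  →  pair(c, c)   [R3 at 2]

pair(c, c)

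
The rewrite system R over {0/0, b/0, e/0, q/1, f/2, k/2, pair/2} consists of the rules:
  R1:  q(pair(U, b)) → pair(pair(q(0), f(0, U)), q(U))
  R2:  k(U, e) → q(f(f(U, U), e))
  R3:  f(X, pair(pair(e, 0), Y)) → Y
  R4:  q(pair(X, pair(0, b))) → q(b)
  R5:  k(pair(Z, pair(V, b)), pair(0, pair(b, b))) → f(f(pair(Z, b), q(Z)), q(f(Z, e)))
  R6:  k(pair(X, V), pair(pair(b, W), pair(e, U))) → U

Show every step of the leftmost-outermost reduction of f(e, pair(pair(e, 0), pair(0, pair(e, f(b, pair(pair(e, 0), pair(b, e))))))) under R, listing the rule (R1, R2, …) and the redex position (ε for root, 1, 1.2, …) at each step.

1. f(e, pair(pair(e, 0), pair(0, pair(e, f(b, pair(pair(e, 0), pair(b, e)))))))  →  pair(0, pair(e, f(b, pair(pair(e, 0), pair(b, e)))))   [R3 at ε]
2. pair(0, pair(e, f(b, pair(pair(e, 0), pair(b, e)))))  →  pair(0, pair(e, pair(b, e)))   [R3 at 2.2]

pair(0, pair(e, pair(b, e)))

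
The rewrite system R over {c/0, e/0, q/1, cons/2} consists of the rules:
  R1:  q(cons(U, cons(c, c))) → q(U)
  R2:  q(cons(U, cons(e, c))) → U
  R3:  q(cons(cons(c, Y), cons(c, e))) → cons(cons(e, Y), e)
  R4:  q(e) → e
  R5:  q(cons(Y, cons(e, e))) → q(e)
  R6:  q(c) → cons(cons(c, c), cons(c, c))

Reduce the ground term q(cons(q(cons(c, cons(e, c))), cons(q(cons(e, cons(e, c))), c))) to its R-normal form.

1. q(cons(q(cons(c, cons(e, c))), cons(q(cons(e, cons(e, c))), c)))  →  q(cons(c, cons(q(cons(e, cons(e, c))), c)))   [R2 at 1.1]
2. q(cons(c, cons(q(cons(e, cons(e, c))), c)))  →  q(cons(c, cons(e, c)))   [R2 at 1.2.1]
3. q(cons(c, cons(e, c)))  →  c   [R2 at ε]

c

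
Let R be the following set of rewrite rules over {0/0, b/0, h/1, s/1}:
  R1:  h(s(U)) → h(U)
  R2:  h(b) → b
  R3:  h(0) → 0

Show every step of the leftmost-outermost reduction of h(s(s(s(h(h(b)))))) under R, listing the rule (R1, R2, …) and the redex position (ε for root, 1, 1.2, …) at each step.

1. h(s(s(s(h(h(b))))))  →  h(s(s(h(h(b)))))   [R1 at ε]
2. h(s(s(h(h(b)))))  →  h(s(h(h(b))))   [R1 at ε]
3. h(s(h(h(b))))  →  h(h(h(b)))   [R1 at ε]
4. h(h(h(b)))  →  h(h(b))   [R2 at 1.1]
5. h(h(b))  →  h(b)   [R2 at 1]
6. h(b)  →  b   [R2 at ε]

b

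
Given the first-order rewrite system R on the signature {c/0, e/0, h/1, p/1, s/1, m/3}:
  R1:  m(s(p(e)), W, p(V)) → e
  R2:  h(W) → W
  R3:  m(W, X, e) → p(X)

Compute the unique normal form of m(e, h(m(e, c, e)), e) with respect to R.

p(p(c))

1. m(e, h(m(e, c, e)), e)  →  p(h(m(e, c, e)))   [R3 at ε]
2. p(h(m(e, c, e)))  →  p(m(e, c, e))   [R2 at 1]
3. p(m(e, c, e))  →  p(p(c))   [R3 at 1]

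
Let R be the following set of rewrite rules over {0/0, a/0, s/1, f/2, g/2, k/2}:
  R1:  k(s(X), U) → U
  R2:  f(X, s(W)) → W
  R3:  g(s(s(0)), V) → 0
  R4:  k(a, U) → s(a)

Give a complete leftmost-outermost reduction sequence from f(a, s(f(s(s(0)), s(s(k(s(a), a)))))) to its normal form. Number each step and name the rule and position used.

1. f(a, s(f(s(s(0)), s(s(k(s(a), a))))))  →  f(s(s(0)), s(s(k(s(a), a))))   [R2 at ε]
2. f(s(s(0)), s(s(k(s(a), a))))  →  s(k(s(a), a))   [R2 at ε]
3. s(k(s(a), a))  →  s(a)   [R1 at 1]

s(a)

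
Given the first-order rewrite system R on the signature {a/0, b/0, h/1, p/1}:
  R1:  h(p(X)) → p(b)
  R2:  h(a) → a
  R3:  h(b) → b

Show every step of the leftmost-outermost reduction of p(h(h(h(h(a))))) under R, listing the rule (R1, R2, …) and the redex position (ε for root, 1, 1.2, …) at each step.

1. p(h(h(h(h(a)))))  →  p(h(h(h(a))))   [R2 at 1.1.1.1]
2. p(h(h(h(a))))  →  p(h(h(a)))   [R2 at 1.1.1]
3. p(h(h(a)))  →  p(h(a))   [R2 at 1.1]
4. p(h(a))  →  p(a)   [R2 at 1]

p(a)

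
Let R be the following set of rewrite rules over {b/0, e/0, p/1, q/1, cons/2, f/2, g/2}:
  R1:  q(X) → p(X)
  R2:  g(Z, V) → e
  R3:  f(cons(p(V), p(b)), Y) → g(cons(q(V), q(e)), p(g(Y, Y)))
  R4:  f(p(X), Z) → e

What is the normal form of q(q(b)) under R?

p(p(b))

1. q(q(b))  →  p(q(b))   [R1 at ε]
2. p(q(b))  →  p(p(b))   [R1 at 1]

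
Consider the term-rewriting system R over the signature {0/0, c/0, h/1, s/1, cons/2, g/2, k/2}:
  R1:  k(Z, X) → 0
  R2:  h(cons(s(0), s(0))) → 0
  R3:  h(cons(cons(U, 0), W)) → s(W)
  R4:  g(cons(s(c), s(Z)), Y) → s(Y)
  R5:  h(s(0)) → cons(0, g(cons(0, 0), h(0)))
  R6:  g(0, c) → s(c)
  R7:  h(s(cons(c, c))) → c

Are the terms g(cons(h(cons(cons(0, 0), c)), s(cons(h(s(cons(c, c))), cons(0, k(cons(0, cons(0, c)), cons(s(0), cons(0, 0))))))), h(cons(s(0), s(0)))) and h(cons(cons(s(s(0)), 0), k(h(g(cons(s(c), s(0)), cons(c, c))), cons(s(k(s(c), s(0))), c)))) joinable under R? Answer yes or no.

Reduce t₁ = g(cons(h(cons(cons(0, 0), c)), s(cons(h(s(cons(c, c))), cons(0, k(cons(0, cons(0, c)), cons(s(0), cons(0, 0))))))), h(cons(s(0), s(0)))):
1. g(cons(h(cons(cons(0, 0), c)), s(cons(h(s(cons(c, c))), cons(0, k(cons(0, cons(0, c)), cons(s(0), cons(0, 0))))))), h(cons(s(0), s(0))))  →  g(cons(s(c), s(cons(h(s(cons(c, c))), cons(0, k(cons(0, cons(0, c)), cons(s(0), cons(0, 0))))))), h(cons(s(0), s(0))))   [R3 at 1.1]
2. g(cons(s(c), s(cons(h(s(cons(c, c))), cons(0, k(cons(0, cons(0, c)), cons(s(0), cons(0, 0))))))), h(cons(s(0), s(0))))  →  s(h(cons(s(0), s(0))))   [R4 at ε]
3. s(h(cons(s(0), s(0))))  →  s(0)   [R2 at 1]

Reduce t₂ = h(cons(cons(s(s(0)), 0), k(h(g(cons(s(c), s(0)), cons(c, c))), cons(s(k(s(c), s(0))), c)))):
1. h(cons(cons(s(s(0)), 0), k(h(g(cons(s(c), s(0)), cons(c, c))), cons(s(k(s(c), s(0))), c))))  →  s(k(h(g(cons(s(c), s(0)), cons(c, c))), cons(s(k(s(c), s(0))), c)))   [R3 at ε]
2. s(k(h(g(cons(s(c), s(0)), cons(c, c))), cons(s(k(s(c), s(0))), c)))  →  s(0)   [R1 at 1]

yes — NF(t₁) = s(0), NF(t₂) = s(0)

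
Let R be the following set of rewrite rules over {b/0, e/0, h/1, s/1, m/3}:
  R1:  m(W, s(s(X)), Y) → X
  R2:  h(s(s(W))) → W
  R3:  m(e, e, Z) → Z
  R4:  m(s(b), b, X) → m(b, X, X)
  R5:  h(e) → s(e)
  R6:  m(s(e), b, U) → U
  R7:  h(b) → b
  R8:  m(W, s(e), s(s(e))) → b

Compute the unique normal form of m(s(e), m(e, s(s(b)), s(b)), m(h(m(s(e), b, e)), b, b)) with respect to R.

1. m(s(e), m(e, s(s(b)), s(b)), m(h(m(s(e), b, e)), b, b))  →  m(s(e), b, m(h(m(s(e), b, e)), b, b))   [R1 at 2]
2. m(s(e), b, m(h(m(s(e), b, e)), b, b))  →  m(h(m(s(e), b, e)), b, b)   [R6 at ε]
3. m(h(m(s(e), b, e)), b, b)  →  m(h(e), b, b)   [R6 at 1.1]
4. m(h(e), b, b)  →  m(s(e), b, b)   [R5 at 1]
5. m(s(e), b, b)  →  b   [R6 at ε]

b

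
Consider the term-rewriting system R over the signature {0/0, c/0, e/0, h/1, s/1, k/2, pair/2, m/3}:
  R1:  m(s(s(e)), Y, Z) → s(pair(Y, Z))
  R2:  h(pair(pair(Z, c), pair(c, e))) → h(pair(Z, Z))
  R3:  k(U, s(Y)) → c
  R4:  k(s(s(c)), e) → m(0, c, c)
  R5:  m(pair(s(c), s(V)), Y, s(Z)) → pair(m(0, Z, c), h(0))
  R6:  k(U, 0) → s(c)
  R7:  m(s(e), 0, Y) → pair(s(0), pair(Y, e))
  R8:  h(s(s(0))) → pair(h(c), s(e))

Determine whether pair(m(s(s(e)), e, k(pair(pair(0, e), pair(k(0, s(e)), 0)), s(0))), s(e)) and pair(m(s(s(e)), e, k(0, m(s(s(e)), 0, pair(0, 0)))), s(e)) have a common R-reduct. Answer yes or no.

Reduce t₁ = pair(m(s(s(e)), e, k(pair(pair(0, e), pair(k(0, s(e)), 0)), s(0))), s(e)):
1. pair(m(s(s(e)), e, k(pair(pair(0, e), pair(k(0, s(e)), 0)), s(0))), s(e))  →  pair(s(pair(e, k(pair(pair(0, e), pair(k(0, s(e)), 0)), s(0)))), s(e))   [R1 at 1]
2. pair(s(pair(e, k(pair(pair(0, e), pair(k(0, s(e)), 0)), s(0)))), s(e))  →  pair(s(pair(e, c)), s(e))   [R3 at 1.1.2]

Reduce t₂ = pair(m(s(s(e)), e, k(0, m(s(s(e)), 0, pair(0, 0)))), s(e)):
1. pair(m(s(s(e)), e, k(0, m(s(s(e)), 0, pair(0, 0)))), s(e))  →  pair(s(pair(e, k(0, m(s(s(e)), 0, pair(0, 0))))), s(e))   [R1 at 1]
2. pair(s(pair(e, k(0, m(s(s(e)), 0, pair(0, 0))))), s(e))  →  pair(s(pair(e, k(0, s(pair(0, pair(0, 0)))))), s(e))   [R1 at 1.1.2.2]
3. pair(s(pair(e, k(0, s(pair(0, pair(0, 0)))))), s(e))  →  pair(s(pair(e, c)), s(e))   [R3 at 1.1.2]

yes — NF(t₁) = pair(s(pair(e, c)), s(e)), NF(t₂) = pair(s(pair(e, c)), s(e))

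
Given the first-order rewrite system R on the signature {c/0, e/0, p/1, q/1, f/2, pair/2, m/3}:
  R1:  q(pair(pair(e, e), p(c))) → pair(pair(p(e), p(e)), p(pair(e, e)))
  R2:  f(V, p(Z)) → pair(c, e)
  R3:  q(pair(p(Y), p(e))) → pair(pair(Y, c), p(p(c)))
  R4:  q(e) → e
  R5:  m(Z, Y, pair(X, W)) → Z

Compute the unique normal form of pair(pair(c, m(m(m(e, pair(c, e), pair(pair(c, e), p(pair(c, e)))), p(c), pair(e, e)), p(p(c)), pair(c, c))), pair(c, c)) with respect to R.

pair(pair(c, e), pair(c, c))

1. pair(pair(c, m(m(m(e, pair(c, e), pair(pair(c, e), p(pair(c, e)))), p(c), pair(e, e)), p(p(c)), pair(c, c))), pair(c, c))  →  pair(pair(c, m(m(e, pair(c, e), pair(pair(c, e), p(pair(c, e)))), p(c), pair(e, e))), pair(c, c))   [R5 at 1.2]
2. pair(pair(c, m(m(e, pair(c, e), pair(pair(c, e), p(pair(c, e)))), p(c), pair(e, e))), pair(c, c))  →  pair(pair(c, m(e, pair(c, e), pair(pair(c, e), p(pair(c, e))))), pair(c, c))   [R5 at 1.2]
3. pair(pair(c, m(e, pair(c, e), pair(pair(c, e), p(pair(c, e))))), pair(c, c))  →  pair(pair(c, e), pair(c, c))   [R5 at 1.2]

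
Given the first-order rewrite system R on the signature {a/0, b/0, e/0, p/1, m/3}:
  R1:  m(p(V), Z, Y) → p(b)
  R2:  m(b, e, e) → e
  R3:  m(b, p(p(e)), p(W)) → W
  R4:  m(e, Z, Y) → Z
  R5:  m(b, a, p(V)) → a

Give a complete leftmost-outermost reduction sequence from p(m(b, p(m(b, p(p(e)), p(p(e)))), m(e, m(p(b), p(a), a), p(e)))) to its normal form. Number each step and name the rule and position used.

p(b)

1. p(m(b, p(m(b, p(p(e)), p(p(e)))), m(e, m(p(b), p(a), a), p(e))))  →  p(m(b, p(p(e)), m(e, m(p(b), p(a), a), p(e))))   [R3 at 1.2.1]
2. p(m(b, p(p(e)), m(e, m(p(b), p(a), a), p(e))))  →  p(m(b, p(p(e)), m(p(b), p(a), a)))   [R4 at 1.3]
3. p(m(b, p(p(e)), m(p(b), p(a), a)))  →  p(m(b, p(p(e)), p(b)))   [R1 at 1.3]
4. p(m(b, p(p(e)), p(b)))  →  p(b)   [R3 at 1]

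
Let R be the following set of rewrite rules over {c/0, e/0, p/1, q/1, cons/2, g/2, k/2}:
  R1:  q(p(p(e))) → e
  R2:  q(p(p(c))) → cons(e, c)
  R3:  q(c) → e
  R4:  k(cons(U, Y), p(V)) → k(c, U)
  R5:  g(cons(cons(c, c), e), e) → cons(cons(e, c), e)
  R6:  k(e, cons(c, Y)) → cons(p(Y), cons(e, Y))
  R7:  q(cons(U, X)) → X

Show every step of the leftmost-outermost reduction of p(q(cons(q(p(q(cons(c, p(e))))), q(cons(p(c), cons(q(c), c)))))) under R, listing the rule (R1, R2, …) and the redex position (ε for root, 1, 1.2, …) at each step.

1. p(q(cons(q(p(q(cons(c, p(e))))), q(cons(p(c), cons(q(c), c))))))  →  p(q(cons(p(c), cons(q(c), c))))   [R7 at 1]
2. p(q(cons(p(c), cons(q(c), c))))  →  p(cons(q(c), c))   [R7 at 1]
3. p(cons(q(c), c))  →  p(cons(e, c))   [R3 at 1.1]

p(cons(e, c))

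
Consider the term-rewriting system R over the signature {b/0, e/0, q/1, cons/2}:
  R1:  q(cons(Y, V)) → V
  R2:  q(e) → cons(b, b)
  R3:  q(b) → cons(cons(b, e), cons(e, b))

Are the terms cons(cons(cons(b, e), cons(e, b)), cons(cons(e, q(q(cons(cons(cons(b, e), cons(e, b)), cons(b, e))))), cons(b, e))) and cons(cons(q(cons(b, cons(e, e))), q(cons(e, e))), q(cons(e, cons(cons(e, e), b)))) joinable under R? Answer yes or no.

Reduce t₁ = cons(cons(cons(b, e), cons(e, b)), cons(cons(e, q(q(cons(cons(cons(b, e), cons(e, b)), cons(b, e))))), cons(b, e))):
1. cons(cons(cons(b, e), cons(e, b)), cons(cons(e, q(q(cons(cons(cons(b, e), cons(e, b)), cons(b, e))))), cons(b, e)))  →  cons(cons(cons(b, e), cons(e, b)), cons(cons(e, q(cons(b, e))), cons(b, e)))   [R1 at 2.1.2.1]
2. cons(cons(cons(b, e), cons(e, b)), cons(cons(e, q(cons(b, e))), cons(b, e)))  →  cons(cons(cons(b, e), cons(e, b)), cons(cons(e, e), cons(b, e)))   [R1 at 2.1.2]

Reduce t₂ = cons(cons(q(cons(b, cons(e, e))), q(cons(e, e))), q(cons(e, cons(cons(e, e), b)))):
1. cons(cons(q(cons(b, cons(e, e))), q(cons(e, e))), q(cons(e, cons(cons(e, e), b))))  →  cons(cons(cons(e, e), q(cons(e, e))), q(cons(e, cons(cons(e, e), b))))   [R1 at 1.1]
2. cons(cons(cons(e, e), q(cons(e, e))), q(cons(e, cons(cons(e, e), b))))  →  cons(cons(cons(e, e), e), q(cons(e, cons(cons(e, e), b))))   [R1 at 1.2]
3. cons(cons(cons(e, e), e), q(cons(e, cons(cons(e, e), b))))  →  cons(cons(cons(e, e), e), cons(cons(e, e), b))   [R1 at 2]

no — NF(t₁) = cons(cons(cons(b, e), cons(e, b)), cons(cons(e, e), cons(b, e))), NF(t₂) = cons(cons(cons(e, e), e), cons(cons(e, e), b))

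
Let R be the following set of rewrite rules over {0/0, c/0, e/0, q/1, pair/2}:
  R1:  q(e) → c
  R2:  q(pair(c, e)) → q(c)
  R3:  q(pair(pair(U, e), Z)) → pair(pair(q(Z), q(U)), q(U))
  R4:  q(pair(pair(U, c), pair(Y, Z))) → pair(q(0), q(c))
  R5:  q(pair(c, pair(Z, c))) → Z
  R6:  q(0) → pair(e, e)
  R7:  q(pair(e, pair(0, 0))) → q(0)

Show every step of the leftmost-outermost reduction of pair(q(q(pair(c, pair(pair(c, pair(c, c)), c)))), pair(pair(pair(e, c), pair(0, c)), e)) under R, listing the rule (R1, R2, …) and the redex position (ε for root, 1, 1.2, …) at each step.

pair(c, pair(pair(pair(e, c), pair(0, c)), e))

1. pair(q(q(pair(c, pair(pair(c, pair(c, c)), c)))), pair(pair(pair(e, c), pair(0, c)), e))  →  pair(q(pair(c, pair(c, c))), pair(pair(pair(e, c), pair(0, c)), e))   [R5 at 1.1]
2. pair(q(pair(c, pair(c, c))), pair(pair(pair(e, c), pair(0, c)), e))  →  pair(c, pair(pair(pair(e, c), pair(0, c)), e))   [R5 at 1]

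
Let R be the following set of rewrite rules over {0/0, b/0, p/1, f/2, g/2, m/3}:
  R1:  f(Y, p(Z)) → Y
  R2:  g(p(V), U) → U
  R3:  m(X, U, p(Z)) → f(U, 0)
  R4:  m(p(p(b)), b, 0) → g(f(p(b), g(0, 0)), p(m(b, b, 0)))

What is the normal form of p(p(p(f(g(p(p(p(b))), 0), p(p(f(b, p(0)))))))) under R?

p(p(p(0)))

1. p(p(p(f(g(p(p(p(b))), 0), p(p(f(b, p(0))))))))  →  p(p(p(g(p(p(p(b))), 0))))   [R1 at 1.1.1]
2. p(p(p(g(p(p(p(b))), 0))))  →  p(p(p(0)))   [R2 at 1.1.1]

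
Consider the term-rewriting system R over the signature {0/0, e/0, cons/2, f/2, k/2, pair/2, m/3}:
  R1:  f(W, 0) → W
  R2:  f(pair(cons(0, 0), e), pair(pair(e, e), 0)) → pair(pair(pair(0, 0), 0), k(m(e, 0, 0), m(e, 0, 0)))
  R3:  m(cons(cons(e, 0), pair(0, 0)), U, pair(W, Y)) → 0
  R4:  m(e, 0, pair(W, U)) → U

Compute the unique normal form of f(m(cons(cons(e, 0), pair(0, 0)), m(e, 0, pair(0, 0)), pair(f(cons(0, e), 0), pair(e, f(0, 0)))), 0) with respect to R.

0

1. f(m(cons(cons(e, 0), pair(0, 0)), m(e, 0, pair(0, 0)), pair(f(cons(0, e), 0), pair(e, f(0, 0)))), 0)  →  m(cons(cons(e, 0), pair(0, 0)), m(e, 0, pair(0, 0)), pair(f(cons(0, e), 0), pair(e, f(0, 0))))   [R1 at ε]
2. m(cons(cons(e, 0), pair(0, 0)), m(e, 0, pair(0, 0)), pair(f(cons(0, e), 0), pair(e, f(0, 0))))  →  0   [R3 at ε]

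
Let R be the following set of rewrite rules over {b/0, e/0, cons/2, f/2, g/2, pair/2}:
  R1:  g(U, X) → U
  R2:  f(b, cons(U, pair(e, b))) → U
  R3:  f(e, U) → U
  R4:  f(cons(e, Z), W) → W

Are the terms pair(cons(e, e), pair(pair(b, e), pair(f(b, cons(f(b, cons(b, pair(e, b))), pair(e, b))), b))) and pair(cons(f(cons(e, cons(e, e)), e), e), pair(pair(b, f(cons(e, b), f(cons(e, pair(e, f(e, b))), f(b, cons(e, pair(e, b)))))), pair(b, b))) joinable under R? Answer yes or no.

yes — NF(t₁) = pair(cons(e, e), pair(pair(b, e), pair(b, b))), NF(t₂) = pair(cons(e, e), pair(pair(b, e), pair(b, b)))

Reduce t₁ = pair(cons(e, e), pair(pair(b, e), pair(f(b, cons(f(b, cons(b, pair(e, b))), pair(e, b))), b))):
1. pair(cons(e, e), pair(pair(b, e), pair(f(b, cons(f(b, cons(b, pair(e, b))), pair(e, b))), b)))  →  pair(cons(e, e), pair(pair(b, e), pair(f(b, cons(b, pair(e, b))), b)))   [R2 at 2.2.1]
2. pair(cons(e, e), pair(pair(b, e), pair(f(b, cons(b, pair(e, b))), b)))  →  pair(cons(e, e), pair(pair(b, e), pair(b, b)))   [R2 at 2.2.1]

Reduce t₂ = pair(cons(f(cons(e, cons(e, e)), e), e), pair(pair(b, f(cons(e, b), f(cons(e, pair(e, f(e, b))), f(b, cons(e, pair(e, b)))))), pair(b, b))):
1. pair(cons(f(cons(e, cons(e, e)), e), e), pair(pair(b, f(cons(e, b), f(cons(e, pair(e, f(e, b))), f(b, cons(e, pair(e, b)))))), pair(b, b)))  →  pair(cons(e, e), pair(pair(b, f(cons(e, b), f(cons(e, pair(e, f(e, b))), f(b, cons(e, pair(e, b)))))), pair(b, b)))   [R4 at 1.1]
2. pair(cons(e, e), pair(pair(b, f(cons(e, b), f(cons(e, pair(e, f(e, b))), f(b, cons(e, pair(e, b)))))), pair(b, b)))  →  pair(cons(e, e), pair(pair(b, f(cons(e, pair(e, f(e, b))), f(b, cons(e, pair(e, b))))), pair(b, b)))   [R4 at 2.1.2]
3. pair(cons(e, e), pair(pair(b, f(cons(e, pair(e, f(e, b))), f(b, cons(e, pair(e, b))))), pair(b, b)))  →  pair(cons(e, e), pair(pair(b, f(b, cons(e, pair(e, b)))), pair(b, b)))   [R4 at 2.1.2]
4. pair(cons(e, e), pair(pair(b, f(b, cons(e, pair(e, b)))), pair(b, b)))  →  pair(cons(e, e), pair(pair(b, e), pair(b, b)))   [R2 at 2.1.2]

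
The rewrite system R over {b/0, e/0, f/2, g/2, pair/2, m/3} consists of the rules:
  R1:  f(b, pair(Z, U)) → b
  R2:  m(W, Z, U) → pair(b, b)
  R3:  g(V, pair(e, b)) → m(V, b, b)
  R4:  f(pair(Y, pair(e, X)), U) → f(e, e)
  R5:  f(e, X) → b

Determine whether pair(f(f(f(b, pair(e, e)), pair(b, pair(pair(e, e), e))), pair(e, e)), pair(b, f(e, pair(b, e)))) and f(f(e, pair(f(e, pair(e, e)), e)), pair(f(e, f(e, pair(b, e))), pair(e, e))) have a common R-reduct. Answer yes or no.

no — NF(t₁) = pair(b, pair(b, b)), NF(t₂) = b

Reduce t₁ = pair(f(f(f(b, pair(e, e)), pair(b, pair(pair(e, e), e))), pair(e, e)), pair(b, f(e, pair(b, e)))):
1. pair(f(f(f(b, pair(e, e)), pair(b, pair(pair(e, e), e))), pair(e, e)), pair(b, f(e, pair(b, e))))  →  pair(f(f(b, pair(b, pair(pair(e, e), e))), pair(e, e)), pair(b, f(e, pair(b, e))))   [R1 at 1.1.1]
2. pair(f(f(b, pair(b, pair(pair(e, e), e))), pair(e, e)), pair(b, f(e, pair(b, e))))  →  pair(f(b, pair(e, e)), pair(b, f(e, pair(b, e))))   [R1 at 1.1]
3. pair(f(b, pair(e, e)), pair(b, f(e, pair(b, e))))  →  pair(b, pair(b, f(e, pair(b, e))))   [R1 at 1]
4. pair(b, pair(b, f(e, pair(b, e))))  →  pair(b, pair(b, b))   [R5 at 2.2]

Reduce t₂ = f(f(e, pair(f(e, pair(e, e)), e)), pair(f(e, f(e, pair(b, e))), pair(e, e))):
1. f(f(e, pair(f(e, pair(e, e)), e)), pair(f(e, f(e, pair(b, e))), pair(e, e)))  →  f(b, pair(f(e, f(e, pair(b, e))), pair(e, e)))   [R5 at 1]
2. f(b, pair(f(e, f(e, pair(b, e))), pair(e, e)))  →  b   [R1 at ε]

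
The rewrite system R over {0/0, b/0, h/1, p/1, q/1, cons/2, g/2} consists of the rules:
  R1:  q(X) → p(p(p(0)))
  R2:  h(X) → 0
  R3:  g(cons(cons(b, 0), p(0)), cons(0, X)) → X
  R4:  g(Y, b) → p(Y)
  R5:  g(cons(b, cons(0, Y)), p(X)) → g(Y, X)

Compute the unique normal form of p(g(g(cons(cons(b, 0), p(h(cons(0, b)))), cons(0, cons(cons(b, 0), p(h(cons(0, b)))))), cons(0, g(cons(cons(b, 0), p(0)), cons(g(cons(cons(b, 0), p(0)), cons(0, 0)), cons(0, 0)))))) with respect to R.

p(cons(0, 0))

1. p(g(g(cons(cons(b, 0), p(h(cons(0, b)))), cons(0, cons(cons(b, 0), p(h(cons(0, b)))))), cons(0, g(cons(cons(b, 0), p(0)), cons(g(cons(cons(b, 0), p(0)), cons(0, 0)), cons(0, 0))))))  →  p(g(g(cons(cons(b, 0), p(0)), cons(0, cons(cons(b, 0), p(h(cons(0, b)))))), cons(0, g(cons(cons(b, 0), p(0)), cons(g(cons(cons(b, 0), p(0)), cons(0, 0)), cons(0, 0))))))   [R2 at 1.1.1.2.1]
2. p(g(g(cons(cons(b, 0), p(0)), cons(0, cons(cons(b, 0), p(h(cons(0, b)))))), cons(0, g(cons(cons(b, 0), p(0)), cons(g(cons(cons(b, 0), p(0)), cons(0, 0)), cons(0, 0))))))  →  p(g(cons(cons(b, 0), p(h(cons(0, b)))), cons(0, g(cons(cons(b, 0), p(0)), cons(g(cons(cons(b, 0), p(0)), cons(0, 0)), cons(0, 0))))))   [R3 at 1.1]
3. p(g(cons(cons(b, 0), p(h(cons(0, b)))), cons(0, g(cons(cons(b, 0), p(0)), cons(g(cons(cons(b, 0), p(0)), cons(0, 0)), cons(0, 0))))))  →  p(g(cons(cons(b, 0), p(0)), cons(0, g(cons(cons(b, 0), p(0)), cons(g(cons(cons(b, 0), p(0)), cons(0, 0)), cons(0, 0))))))   [R2 at 1.1.2.1]
4. p(g(cons(cons(b, 0), p(0)), cons(0, g(cons(cons(b, 0), p(0)), cons(g(cons(cons(b, 0), p(0)), cons(0, 0)), cons(0, 0))))))  →  p(g(cons(cons(b, 0), p(0)), cons(g(cons(cons(b, 0), p(0)), cons(0, 0)), cons(0, 0))))   [R3 at 1]
5. p(g(cons(cons(b, 0), p(0)), cons(g(cons(cons(b, 0), p(0)), cons(0, 0)), cons(0, 0))))  →  p(g(cons(cons(b, 0), p(0)), cons(0, cons(0, 0))))   [R3 at 1.2.1]
6. p(g(cons(cons(b, 0), p(0)), cons(0, cons(0, 0))))  →  p(cons(0, 0))   [R3 at 1]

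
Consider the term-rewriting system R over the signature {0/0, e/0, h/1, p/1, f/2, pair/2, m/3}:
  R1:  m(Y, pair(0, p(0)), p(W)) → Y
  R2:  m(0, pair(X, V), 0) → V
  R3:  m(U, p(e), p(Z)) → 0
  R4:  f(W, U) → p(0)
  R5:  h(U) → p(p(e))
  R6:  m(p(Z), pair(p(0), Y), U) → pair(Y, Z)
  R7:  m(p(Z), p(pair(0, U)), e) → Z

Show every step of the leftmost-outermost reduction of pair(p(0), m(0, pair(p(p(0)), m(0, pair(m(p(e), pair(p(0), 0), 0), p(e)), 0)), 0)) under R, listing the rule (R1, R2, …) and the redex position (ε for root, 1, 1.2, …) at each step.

pair(p(0), p(e))

1. pair(p(0), m(0, pair(p(p(0)), m(0, pair(m(p(e), pair(p(0), 0), 0), p(e)), 0)), 0))  →  pair(p(0), m(0, pair(m(p(e), pair(p(0), 0), 0), p(e)), 0))   [R2 at 2]
2. pair(p(0), m(0, pair(m(p(e), pair(p(0), 0), 0), p(e)), 0))  →  pair(p(0), p(e))   [R2 at 2]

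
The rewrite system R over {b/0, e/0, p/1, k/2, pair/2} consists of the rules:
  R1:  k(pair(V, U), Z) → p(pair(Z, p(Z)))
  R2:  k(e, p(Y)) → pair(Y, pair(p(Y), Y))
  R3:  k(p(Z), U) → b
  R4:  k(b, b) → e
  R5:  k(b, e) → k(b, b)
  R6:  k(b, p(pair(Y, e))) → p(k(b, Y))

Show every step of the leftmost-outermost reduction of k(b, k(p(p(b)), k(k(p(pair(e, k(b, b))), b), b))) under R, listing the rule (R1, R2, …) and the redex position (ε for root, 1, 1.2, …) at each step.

1. k(b, k(p(p(b)), k(k(p(pair(e, k(b, b))), b), b)))  →  k(b, b)   [R3 at 2]
2. k(b, b)  →  e   [R4 at ε]

e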